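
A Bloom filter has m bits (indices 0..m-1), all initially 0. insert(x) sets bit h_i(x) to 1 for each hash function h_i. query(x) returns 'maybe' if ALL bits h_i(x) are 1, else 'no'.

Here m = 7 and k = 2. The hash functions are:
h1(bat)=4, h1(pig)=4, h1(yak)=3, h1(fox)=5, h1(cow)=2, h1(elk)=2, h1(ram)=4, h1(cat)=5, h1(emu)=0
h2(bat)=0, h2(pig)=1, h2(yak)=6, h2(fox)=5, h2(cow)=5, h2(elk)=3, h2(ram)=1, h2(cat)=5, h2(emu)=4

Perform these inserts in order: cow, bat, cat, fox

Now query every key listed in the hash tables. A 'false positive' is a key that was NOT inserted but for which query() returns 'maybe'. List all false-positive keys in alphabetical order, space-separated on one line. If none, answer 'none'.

Start: bits=0000000
After insert 'cow': sets bits 2 5 -> bits=0010010
After insert 'bat': sets bits 0 4 -> bits=1010110
After insert 'cat': sets bits 5 -> bits=1010110
After insert 'fox': sets bits 5 -> bits=1010110
Not inserted: elk emu pig ram yak — query each against bits=1010110:
query elk: checks bit2=1, bit3=0 (has a 0) -> no => not a false positive
query emu: checks bit0=1, bit4=1 (all 1) -> maybe => FALSE POSITIVE
query pig: checks bit1=0, bit4=1 (has a 0) -> no => not a false positive
query ram: checks bit1=0, bit4=1 (has a 0) -> no => not a false positive
query yak: checks bit3=0, bit6=0 (has a 0) -> no => not a false positive
False positives (alphabetical): emu

Answer: emu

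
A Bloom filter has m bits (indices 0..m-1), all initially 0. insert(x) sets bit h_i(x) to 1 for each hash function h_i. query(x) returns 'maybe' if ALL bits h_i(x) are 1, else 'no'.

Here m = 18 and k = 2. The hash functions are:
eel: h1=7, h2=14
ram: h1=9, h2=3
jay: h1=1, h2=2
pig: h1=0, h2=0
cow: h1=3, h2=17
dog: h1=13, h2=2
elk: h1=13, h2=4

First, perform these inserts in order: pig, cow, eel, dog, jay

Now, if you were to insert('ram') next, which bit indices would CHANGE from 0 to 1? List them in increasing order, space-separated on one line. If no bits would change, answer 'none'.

Answer: 9

Derivation:
Start: bits=000000000000000000
After insert 'pig': sets bits 0 -> bits=100000000000000000
After insert 'cow': sets bits 3 17 -> bits=100100000000000001
After insert 'eel': sets bits 7 14 -> bits=100100010000001001
After insert 'dog': sets bits 2 13 -> bits=101100010000011001
After insert 'jay': sets bits 1 2 -> bits=111100010000011001
insert 'ram' would touch bits 3 9; currently bit3=1, bit9=0
Bits that are 0 among those (would change 0->1): 9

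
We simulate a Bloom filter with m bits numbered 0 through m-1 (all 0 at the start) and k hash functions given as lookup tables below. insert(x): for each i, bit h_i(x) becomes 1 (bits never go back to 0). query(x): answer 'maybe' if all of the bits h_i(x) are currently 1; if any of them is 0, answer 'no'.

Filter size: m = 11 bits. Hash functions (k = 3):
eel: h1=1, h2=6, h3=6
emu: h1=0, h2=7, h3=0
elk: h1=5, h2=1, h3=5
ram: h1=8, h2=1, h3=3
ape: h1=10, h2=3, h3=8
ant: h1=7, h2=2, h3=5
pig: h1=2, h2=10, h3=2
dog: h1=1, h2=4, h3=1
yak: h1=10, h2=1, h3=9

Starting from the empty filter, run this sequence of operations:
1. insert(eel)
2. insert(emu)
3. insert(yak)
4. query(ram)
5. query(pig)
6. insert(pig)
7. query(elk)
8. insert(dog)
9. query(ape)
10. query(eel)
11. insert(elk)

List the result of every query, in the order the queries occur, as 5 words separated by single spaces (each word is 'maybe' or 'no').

Answer: no no no no maybe

Derivation:
Start: bits=00000000000
Op 1: insert eel -> sets bits 1 6 -> bits=01000010000
Op 2: insert emu -> sets bits 0 7 -> bits=11000011000
Op 3: insert yak -> sets bits 1 9 10 -> bits=11000011011
Op 4: query ram -> checks bit1=1, bit3=0, bit8=0 (has a 0) -> no
Op 5: query pig -> checks bit2=0, bit10=1 (has a 0) -> no
Op 6: insert pig -> sets bits 2 10 -> bits=11100011011
Op 7: query elk -> checks bit1=1, bit5=0 (has a 0) -> no
Op 8: insert dog -> sets bits 1 4 -> bits=11101011011
Op 9: query ape -> checks bit3=0, bit8=0, bit10=1 (has a 0) -> no
Op 10: query eel -> checks bit1=1, bit6=1 (all 1) -> maybe
Op 11: insert elk -> sets bits 1 5 -> bits=11101111011
Query results in order: no no no no maybe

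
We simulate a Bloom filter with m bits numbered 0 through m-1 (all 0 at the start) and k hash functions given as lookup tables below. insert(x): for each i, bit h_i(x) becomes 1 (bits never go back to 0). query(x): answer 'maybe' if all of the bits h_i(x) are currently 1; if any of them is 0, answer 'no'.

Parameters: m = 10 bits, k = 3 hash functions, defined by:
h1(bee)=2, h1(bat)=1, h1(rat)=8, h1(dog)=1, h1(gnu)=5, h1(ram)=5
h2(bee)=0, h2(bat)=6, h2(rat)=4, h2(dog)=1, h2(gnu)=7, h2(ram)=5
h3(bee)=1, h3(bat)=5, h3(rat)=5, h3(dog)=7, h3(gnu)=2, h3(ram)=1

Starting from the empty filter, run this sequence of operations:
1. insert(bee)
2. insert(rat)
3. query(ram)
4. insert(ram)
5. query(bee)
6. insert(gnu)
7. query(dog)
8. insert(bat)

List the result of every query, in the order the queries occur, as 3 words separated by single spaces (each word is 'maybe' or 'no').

Answer: maybe maybe maybe

Derivation:
Start: bits=0000000000
Op 1: insert bee -> sets bits 0 1 2 -> bits=1110000000
Op 2: insert rat -> sets bits 4 5 8 -> bits=1110110010
Op 3: query ram -> checks bit1=1, bit5=1 (all 1) -> maybe
Op 4: insert ram -> sets bits 1 5 -> bits=1110110010
Op 5: query bee -> checks bit0=1, bit1=1, bit2=1 (all 1) -> maybe
Op 6: insert gnu -> sets bits 2 5 7 -> bits=1110110110
Op 7: query dog -> checks bit1=1, bit7=1 (all 1) -> maybe
Op 8: insert bat -> sets bits 1 5 6 -> bits=1110111110
Query results in order: maybe maybe maybe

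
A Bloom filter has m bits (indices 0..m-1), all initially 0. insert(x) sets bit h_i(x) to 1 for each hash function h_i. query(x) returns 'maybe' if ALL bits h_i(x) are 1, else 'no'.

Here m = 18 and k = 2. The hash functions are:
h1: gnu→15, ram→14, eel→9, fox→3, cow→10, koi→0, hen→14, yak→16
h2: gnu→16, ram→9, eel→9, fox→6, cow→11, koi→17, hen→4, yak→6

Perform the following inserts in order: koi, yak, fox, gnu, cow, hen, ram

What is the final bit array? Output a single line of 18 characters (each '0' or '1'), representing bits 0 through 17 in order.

Answer: 100110100111001111

Derivation:
Start: bits=000000000000000000
After insert 'koi': sets bits 0 17 -> bits=100000000000000001
After insert 'yak': sets bits 6 16 -> bits=100000100000000011
After insert 'fox': sets bits 3 6 -> bits=100100100000000011
After insert 'gnu': sets bits 15 16 -> bits=100100100000000111
After insert 'cow': sets bits 10 11 -> bits=100100100011000111
After insert 'hen': sets bits 4 14 -> bits=100110100011001111
After insert 'ram': sets bits 9 14 -> bits=100110100111001111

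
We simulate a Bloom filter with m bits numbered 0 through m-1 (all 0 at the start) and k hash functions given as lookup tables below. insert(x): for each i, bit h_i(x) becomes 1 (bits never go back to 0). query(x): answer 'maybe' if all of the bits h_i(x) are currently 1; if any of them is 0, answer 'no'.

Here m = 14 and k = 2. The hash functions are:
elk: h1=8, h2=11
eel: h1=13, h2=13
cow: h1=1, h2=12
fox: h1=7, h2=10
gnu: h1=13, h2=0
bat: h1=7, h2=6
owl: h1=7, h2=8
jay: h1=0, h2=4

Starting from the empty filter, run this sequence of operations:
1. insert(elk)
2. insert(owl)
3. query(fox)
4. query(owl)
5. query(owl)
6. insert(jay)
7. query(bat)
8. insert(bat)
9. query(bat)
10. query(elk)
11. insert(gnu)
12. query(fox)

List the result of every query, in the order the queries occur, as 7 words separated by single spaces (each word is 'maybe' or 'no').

Answer: no maybe maybe no maybe maybe no

Derivation:
Start: bits=00000000000000
Op 1: insert elk -> sets bits 8 11 -> bits=00000000100100
Op 2: insert owl -> sets bits 7 8 -> bits=00000001100100
Op 3: query fox -> checks bit7=1, bit10=0 (has a 0) -> no
Op 4: query owl -> checks bit7=1, bit8=1 (all 1) -> maybe
Op 5: query owl -> checks bit7=1, bit8=1 (all 1) -> maybe
Op 6: insert jay -> sets bits 0 4 -> bits=10001001100100
Op 7: query bat -> checks bit6=0, bit7=1 (has a 0) -> no
Op 8: insert bat -> sets bits 6 7 -> bits=10001011100100
Op 9: query bat -> checks bit6=1, bit7=1 (all 1) -> maybe
Op 10: query elk -> checks bit8=1, bit11=1 (all 1) -> maybe
Op 11: insert gnu -> sets bits 0 13 -> bits=10001011100101
Op 12: query fox -> checks bit7=1, bit10=0 (has a 0) -> no
Query results in order: no maybe maybe no maybe maybe no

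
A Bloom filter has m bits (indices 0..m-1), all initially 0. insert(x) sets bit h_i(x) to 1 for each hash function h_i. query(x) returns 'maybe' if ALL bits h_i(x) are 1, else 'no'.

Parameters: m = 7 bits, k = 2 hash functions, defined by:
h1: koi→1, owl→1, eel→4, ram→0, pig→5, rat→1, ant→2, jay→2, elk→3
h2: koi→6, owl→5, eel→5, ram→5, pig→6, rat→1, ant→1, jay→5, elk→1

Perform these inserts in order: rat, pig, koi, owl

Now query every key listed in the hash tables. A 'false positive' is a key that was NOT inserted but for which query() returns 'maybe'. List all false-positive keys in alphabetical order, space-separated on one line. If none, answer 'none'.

Answer: none

Derivation:
Start: bits=0000000
After insert 'rat': sets bits 1 -> bits=0100000
After insert 'pig': sets bits 5 6 -> bits=0100011
After insert 'koi': sets bits 1 6 -> bits=0100011
After insert 'owl': sets bits 1 5 -> bits=0100011
Not inserted: ant eel elk jay ram — query each against bits=0100011:
query ant: checks bit1=1, bit2=0 (has a 0) -> no => not a false positive
query eel: checks bit4=0, bit5=1 (has a 0) -> no => not a false positive
query elk: checks bit1=1, bit3=0 (has a 0) -> no => not a false positive
query jay: checks bit2=0, bit5=1 (has a 0) -> no => not a false positive
query ram: checks bit0=0, bit5=1 (has a 0) -> no => not a false positive
False positives (alphabetical): none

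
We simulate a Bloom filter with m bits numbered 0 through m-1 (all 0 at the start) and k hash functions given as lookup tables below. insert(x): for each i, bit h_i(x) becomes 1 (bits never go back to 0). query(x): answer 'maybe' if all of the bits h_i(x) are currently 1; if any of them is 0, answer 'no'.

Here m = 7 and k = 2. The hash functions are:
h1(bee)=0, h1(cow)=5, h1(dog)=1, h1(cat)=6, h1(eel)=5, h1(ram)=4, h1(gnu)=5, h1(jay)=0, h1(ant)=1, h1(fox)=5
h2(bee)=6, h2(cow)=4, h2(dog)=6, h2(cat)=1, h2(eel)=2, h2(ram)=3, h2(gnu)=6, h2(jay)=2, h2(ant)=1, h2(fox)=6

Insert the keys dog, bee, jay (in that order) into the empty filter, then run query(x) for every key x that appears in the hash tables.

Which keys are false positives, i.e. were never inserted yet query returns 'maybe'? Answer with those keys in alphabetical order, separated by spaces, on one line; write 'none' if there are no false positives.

Start: bits=0000000
After insert 'dog': sets bits 1 6 -> bits=0100001
After insert 'bee': sets bits 0 6 -> bits=1100001
After insert 'jay': sets bits 0 2 -> bits=1110001
Not inserted: ant cat cow eel fox gnu ram — query each against bits=1110001:
query ant: checks bit1=1 (all 1) -> maybe => FALSE POSITIVE
query cat: checks bit1=1, bit6=1 (all 1) -> maybe => FALSE POSITIVE
query cow: checks bit4=0, bit5=0 (has a 0) -> no => not a false positive
query eel: checks bit2=1, bit5=0 (has a 0) -> no => not a false positive
query fox: checks bit5=0, bit6=1 (has a 0) -> no => not a false positive
query gnu: checks bit5=0, bit6=1 (has a 0) -> no => not a false positive
query ram: checks bit3=0, bit4=0 (has a 0) -> no => not a false positive
False positives (alphabetical): ant cat

Answer: ant cat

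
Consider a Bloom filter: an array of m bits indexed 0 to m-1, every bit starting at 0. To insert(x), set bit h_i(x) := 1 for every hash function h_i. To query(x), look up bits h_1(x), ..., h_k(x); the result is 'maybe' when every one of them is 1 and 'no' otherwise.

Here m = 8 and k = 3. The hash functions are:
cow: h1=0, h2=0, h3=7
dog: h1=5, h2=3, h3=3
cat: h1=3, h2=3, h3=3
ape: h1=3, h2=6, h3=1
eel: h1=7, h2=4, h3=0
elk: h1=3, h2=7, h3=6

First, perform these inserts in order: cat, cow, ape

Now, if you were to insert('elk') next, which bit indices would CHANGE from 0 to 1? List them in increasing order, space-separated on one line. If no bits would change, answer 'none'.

Start: bits=00000000
After insert 'cat': sets bits 3 -> bits=00010000
After insert 'cow': sets bits 0 7 -> bits=10010001
After insert 'ape': sets bits 1 3 6 -> bits=11010011
insert 'elk' would touch bits 3 6 7; currently bit3=1, bit6=1, bit7=1
Bits that are 0 among those (would change 0->1): none

Answer: none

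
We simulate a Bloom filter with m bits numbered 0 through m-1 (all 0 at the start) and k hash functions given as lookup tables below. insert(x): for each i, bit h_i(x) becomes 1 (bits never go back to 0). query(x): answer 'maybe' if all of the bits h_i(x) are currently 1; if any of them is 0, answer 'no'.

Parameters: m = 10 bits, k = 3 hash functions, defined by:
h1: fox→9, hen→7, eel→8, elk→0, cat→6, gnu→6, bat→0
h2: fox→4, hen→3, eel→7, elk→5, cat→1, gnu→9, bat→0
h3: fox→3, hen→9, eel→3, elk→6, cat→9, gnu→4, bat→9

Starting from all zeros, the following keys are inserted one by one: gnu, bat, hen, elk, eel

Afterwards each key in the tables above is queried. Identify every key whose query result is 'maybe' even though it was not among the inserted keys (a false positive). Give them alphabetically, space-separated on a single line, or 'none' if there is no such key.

Start: bits=0000000000
After insert 'gnu': sets bits 4 6 9 -> bits=0000101001
After insert 'bat': sets bits 0 9 -> bits=1000101001
After insert 'hen': sets bits 3 7 9 -> bits=1001101101
After insert 'elk': sets bits 0 5 6 -> bits=1001111101
After insert 'eel': sets bits 3 7 8 -> bits=1001111111
Not inserted: cat fox — query each against bits=1001111111:
query cat: checks bit1=0, bit6=1, bit9=1 (has a 0) -> no => not a false positive
query fox: checks bit3=1, bit4=1, bit9=1 (all 1) -> maybe => FALSE POSITIVE
False positives (alphabetical): fox

Answer: fox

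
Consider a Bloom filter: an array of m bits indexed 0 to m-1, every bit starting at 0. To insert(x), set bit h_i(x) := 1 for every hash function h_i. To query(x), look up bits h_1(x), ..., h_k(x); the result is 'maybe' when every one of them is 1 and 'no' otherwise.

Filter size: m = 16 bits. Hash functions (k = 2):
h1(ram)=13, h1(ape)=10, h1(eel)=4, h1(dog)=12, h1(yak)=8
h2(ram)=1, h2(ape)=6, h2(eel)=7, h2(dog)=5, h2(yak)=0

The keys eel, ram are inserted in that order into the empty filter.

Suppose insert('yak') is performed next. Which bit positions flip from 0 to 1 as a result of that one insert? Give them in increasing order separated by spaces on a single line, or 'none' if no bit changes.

Start: bits=0000000000000000
After insert 'eel': sets bits 4 7 -> bits=0000100100000000
After insert 'ram': sets bits 1 13 -> bits=0100100100000100
insert 'yak' would touch bits 0 8; currently bit0=0, bit8=0
Bits that are 0 among those (would change 0->1): 0 8

Answer: 0 8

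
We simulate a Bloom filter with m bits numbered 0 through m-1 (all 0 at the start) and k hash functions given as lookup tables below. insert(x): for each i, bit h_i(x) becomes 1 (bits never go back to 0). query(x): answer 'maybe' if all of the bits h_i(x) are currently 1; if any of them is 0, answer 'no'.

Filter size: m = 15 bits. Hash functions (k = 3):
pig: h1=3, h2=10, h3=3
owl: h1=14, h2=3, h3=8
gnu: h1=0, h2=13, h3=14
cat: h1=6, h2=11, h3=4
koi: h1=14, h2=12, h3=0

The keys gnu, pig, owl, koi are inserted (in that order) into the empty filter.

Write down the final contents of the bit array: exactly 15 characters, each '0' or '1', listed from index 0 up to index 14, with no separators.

Answer: 100100001010111

Derivation:
Start: bits=000000000000000
After insert 'gnu': sets bits 0 13 14 -> bits=100000000000011
After insert 'pig': sets bits 3 10 -> bits=100100000010011
After insert 'owl': sets bits 3 8 14 -> bits=100100001010011
After insert 'koi': sets bits 0 12 14 -> bits=100100001010111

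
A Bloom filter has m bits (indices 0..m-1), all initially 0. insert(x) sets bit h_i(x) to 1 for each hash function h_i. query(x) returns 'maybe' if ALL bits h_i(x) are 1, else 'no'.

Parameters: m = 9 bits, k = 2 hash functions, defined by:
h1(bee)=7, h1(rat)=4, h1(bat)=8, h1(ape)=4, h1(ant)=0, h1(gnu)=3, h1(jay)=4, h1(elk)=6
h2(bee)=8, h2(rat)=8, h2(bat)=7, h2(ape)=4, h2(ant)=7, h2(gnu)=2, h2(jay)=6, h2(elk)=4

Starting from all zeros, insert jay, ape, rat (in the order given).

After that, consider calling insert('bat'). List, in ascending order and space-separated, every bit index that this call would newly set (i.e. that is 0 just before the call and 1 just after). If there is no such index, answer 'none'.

Start: bits=000000000
After insert 'jay': sets bits 4 6 -> bits=000010100
After insert 'ape': sets bits 4 -> bits=000010100
After insert 'rat': sets bits 4 8 -> bits=000010101
insert 'bat' would touch bits 7 8; currently bit7=0, bit8=1
Bits that are 0 among those (would change 0->1): 7

Answer: 7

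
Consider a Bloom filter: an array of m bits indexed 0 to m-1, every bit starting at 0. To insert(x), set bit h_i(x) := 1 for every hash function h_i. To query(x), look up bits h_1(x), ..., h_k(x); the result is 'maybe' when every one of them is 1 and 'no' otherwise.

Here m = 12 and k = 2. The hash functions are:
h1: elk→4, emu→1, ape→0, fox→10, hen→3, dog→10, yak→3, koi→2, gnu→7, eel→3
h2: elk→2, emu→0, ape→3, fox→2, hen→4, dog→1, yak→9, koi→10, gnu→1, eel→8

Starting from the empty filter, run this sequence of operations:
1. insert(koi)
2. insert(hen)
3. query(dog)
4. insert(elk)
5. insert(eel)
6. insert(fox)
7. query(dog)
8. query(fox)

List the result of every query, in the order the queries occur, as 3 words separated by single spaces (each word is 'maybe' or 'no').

Start: bits=000000000000
Op 1: insert koi -> sets bits 2 10 -> bits=001000000010
Op 2: insert hen -> sets bits 3 4 -> bits=001110000010
Op 3: query dog -> checks bit1=0, bit10=1 (has a 0) -> no
Op 4: insert elk -> sets bits 2 4 -> bits=001110000010
Op 5: insert eel -> sets bits 3 8 -> bits=001110001010
Op 6: insert fox -> sets bits 2 10 -> bits=001110001010
Op 7: query dog -> checks bit1=0, bit10=1 (has a 0) -> no
Op 8: query fox -> checks bit2=1, bit10=1 (all 1) -> maybe
Query results in order: no no maybe

Answer: no no maybe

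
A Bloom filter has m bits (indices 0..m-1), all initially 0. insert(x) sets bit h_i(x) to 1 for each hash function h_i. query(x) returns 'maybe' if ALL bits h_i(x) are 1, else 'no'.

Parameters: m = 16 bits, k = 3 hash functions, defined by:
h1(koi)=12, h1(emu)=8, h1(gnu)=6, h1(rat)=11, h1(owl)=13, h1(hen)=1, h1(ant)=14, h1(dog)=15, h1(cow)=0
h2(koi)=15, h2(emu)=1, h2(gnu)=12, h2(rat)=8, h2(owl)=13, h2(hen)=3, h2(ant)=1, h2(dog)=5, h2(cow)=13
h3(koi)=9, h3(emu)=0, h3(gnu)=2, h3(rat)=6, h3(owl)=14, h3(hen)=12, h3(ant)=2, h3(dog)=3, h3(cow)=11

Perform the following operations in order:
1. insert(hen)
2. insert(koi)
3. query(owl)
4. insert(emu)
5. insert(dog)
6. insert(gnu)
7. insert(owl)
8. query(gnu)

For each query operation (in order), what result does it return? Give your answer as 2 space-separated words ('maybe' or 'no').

Start: bits=0000000000000000
Op 1: insert hen -> sets bits 1 3 12 -> bits=0101000000001000
Op 2: insert koi -> sets bits 9 12 15 -> bits=0101000001001001
Op 3: query owl -> checks bit13=0, bit14=0 (has a 0) -> no
Op 4: insert emu -> sets bits 0 1 8 -> bits=1101000011001001
Op 5: insert dog -> sets bits 3 5 15 -> bits=1101010011001001
Op 6: insert gnu -> sets bits 2 6 12 -> bits=1111011011001001
Op 7: insert owl -> sets bits 13 14 -> bits=1111011011001111
Op 8: query gnu -> checks bit2=1, bit6=1, bit12=1 (all 1) -> maybe
Query results in order: no maybe

Answer: no maybe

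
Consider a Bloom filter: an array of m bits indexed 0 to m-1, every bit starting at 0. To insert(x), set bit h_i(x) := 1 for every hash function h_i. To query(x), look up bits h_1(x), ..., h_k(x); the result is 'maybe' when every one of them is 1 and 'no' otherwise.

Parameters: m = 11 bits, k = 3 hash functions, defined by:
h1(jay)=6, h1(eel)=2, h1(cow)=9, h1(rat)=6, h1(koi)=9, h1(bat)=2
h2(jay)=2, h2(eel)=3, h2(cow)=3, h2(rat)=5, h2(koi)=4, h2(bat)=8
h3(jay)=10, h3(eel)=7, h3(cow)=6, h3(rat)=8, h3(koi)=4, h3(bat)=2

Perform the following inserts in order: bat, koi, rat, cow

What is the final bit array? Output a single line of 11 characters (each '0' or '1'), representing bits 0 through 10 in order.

Answer: 00111110110

Derivation:
Start: bits=00000000000
After insert 'bat': sets bits 2 8 -> bits=00100000100
After insert 'koi': sets bits 4 9 -> bits=00101000110
After insert 'rat': sets bits 5 6 8 -> bits=00101110110
After insert 'cow': sets bits 3 6 9 -> bits=00111110110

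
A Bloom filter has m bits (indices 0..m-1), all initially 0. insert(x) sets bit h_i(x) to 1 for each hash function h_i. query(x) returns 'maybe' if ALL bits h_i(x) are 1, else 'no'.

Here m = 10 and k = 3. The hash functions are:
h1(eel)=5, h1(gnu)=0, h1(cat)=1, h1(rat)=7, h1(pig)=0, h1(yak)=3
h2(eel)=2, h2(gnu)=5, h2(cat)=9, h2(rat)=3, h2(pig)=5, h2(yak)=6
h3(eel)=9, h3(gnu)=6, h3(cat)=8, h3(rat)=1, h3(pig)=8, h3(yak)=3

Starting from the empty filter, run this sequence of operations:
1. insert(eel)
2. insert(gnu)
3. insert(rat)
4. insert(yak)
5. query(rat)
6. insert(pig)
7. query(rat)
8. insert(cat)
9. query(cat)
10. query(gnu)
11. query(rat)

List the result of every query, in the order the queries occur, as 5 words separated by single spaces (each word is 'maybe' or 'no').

Start: bits=0000000000
Op 1: insert eel -> sets bits 2 5 9 -> bits=0010010001
Op 2: insert gnu -> sets bits 0 5 6 -> bits=1010011001
Op 3: insert rat -> sets bits 1 3 7 -> bits=1111011101
Op 4: insert yak -> sets bits 3 6 -> bits=1111011101
Op 5: query rat -> checks bit1=1, bit3=1, bit7=1 (all 1) -> maybe
Op 6: insert pig -> sets bits 0 5 8 -> bits=1111011111
Op 7: query rat -> checks bit1=1, bit3=1, bit7=1 (all 1) -> maybe
Op 8: insert cat -> sets bits 1 8 9 -> bits=1111011111
Op 9: query cat -> checks bit1=1, bit8=1, bit9=1 (all 1) -> maybe
Op 10: query gnu -> checks bit0=1, bit5=1, bit6=1 (all 1) -> maybe
Op 11: query rat -> checks bit1=1, bit3=1, bit7=1 (all 1) -> maybe
Query results in order: maybe maybe maybe maybe maybe

Answer: maybe maybe maybe maybe maybe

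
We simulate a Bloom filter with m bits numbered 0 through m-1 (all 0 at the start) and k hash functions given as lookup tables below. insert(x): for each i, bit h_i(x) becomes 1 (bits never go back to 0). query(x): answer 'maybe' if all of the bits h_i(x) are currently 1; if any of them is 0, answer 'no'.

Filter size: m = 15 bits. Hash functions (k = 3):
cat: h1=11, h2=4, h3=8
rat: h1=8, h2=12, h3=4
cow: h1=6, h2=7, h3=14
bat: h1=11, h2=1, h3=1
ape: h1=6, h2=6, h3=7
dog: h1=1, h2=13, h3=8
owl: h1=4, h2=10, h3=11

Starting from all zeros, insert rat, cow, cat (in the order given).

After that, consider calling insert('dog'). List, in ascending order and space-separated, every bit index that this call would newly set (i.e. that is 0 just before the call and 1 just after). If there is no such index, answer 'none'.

Answer: 1 13

Derivation:
Start: bits=000000000000000
After insert 'rat': sets bits 4 8 12 -> bits=000010001000100
After insert 'cow': sets bits 6 7 14 -> bits=000010111000101
After insert 'cat': sets bits 4 8 11 -> bits=000010111001101
insert 'dog' would touch bits 1 8 13; currently bit1=0, bit8=1, bit13=0
Bits that are 0 among those (would change 0->1): 1 13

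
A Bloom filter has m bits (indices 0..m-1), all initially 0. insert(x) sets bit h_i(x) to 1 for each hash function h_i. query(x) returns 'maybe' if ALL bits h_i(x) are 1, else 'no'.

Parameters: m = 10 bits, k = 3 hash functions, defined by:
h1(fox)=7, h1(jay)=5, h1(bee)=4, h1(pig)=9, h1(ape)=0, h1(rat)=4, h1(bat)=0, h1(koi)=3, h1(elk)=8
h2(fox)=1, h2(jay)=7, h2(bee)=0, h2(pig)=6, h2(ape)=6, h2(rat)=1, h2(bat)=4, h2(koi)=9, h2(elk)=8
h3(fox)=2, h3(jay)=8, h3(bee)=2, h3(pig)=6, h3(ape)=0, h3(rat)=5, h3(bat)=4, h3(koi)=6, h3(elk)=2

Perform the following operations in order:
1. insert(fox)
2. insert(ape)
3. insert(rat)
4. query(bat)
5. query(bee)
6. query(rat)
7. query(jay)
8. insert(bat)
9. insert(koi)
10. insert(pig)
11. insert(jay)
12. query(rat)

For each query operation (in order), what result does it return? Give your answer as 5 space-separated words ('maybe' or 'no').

Answer: maybe maybe maybe no maybe

Derivation:
Start: bits=0000000000
Op 1: insert fox -> sets bits 1 2 7 -> bits=0110000100
Op 2: insert ape -> sets bits 0 6 -> bits=1110001100
Op 3: insert rat -> sets bits 1 4 5 -> bits=1110111100
Op 4: query bat -> checks bit0=1, bit4=1 (all 1) -> maybe
Op 5: query bee -> checks bit0=1, bit2=1, bit4=1 (all 1) -> maybe
Op 6: query rat -> checks bit1=1, bit4=1, bit5=1 (all 1) -> maybe
Op 7: query jay -> checks bit5=1, bit7=1, bit8=0 (has a 0) -> no
Op 8: insert bat -> sets bits 0 4 -> bits=1110111100
Op 9: insert koi -> sets bits 3 6 9 -> bits=1111111101
Op 10: insert pig -> sets bits 6 9 -> bits=1111111101
Op 11: insert jay -> sets bits 5 7 8 -> bits=1111111111
Op 12: query rat -> checks bit1=1, bit4=1, bit5=1 (all 1) -> maybe
Query results in order: maybe maybe maybe no maybe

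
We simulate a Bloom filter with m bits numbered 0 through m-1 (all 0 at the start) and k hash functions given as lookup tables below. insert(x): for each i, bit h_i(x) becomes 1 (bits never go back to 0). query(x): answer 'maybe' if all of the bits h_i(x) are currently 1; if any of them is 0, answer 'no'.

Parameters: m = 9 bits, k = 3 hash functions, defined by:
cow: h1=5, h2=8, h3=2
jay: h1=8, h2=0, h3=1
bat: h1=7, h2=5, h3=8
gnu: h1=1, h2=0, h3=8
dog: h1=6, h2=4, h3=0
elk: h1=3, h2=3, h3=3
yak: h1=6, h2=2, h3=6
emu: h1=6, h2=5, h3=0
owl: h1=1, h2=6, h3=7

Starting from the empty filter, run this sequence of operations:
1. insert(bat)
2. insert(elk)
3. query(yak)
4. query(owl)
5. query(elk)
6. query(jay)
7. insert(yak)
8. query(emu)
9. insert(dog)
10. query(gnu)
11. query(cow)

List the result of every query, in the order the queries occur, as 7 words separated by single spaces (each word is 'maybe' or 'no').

Answer: no no maybe no no no maybe

Derivation:
Start: bits=000000000
Op 1: insert bat -> sets bits 5 7 8 -> bits=000001011
Op 2: insert elk -> sets bits 3 -> bits=000101011
Op 3: query yak -> checks bit2=0, bit6=0 (has a 0) -> no
Op 4: query owl -> checks bit1=0, bit6=0, bit7=1 (has a 0) -> no
Op 5: query elk -> checks bit3=1 (all 1) -> maybe
Op 6: query jay -> checks bit0=0, bit1=0, bit8=1 (has a 0) -> no
Op 7: insert yak -> sets bits 2 6 -> bits=001101111
Op 8: query emu -> checks bit0=0, bit5=1, bit6=1 (has a 0) -> no
Op 9: insert dog -> sets bits 0 4 6 -> bits=101111111
Op 10: query gnu -> checks bit0=1, bit1=0, bit8=1 (has a 0) -> no
Op 11: query cow -> checks bit2=1, bit5=1, bit8=1 (all 1) -> maybe
Query results in order: no no maybe no no no maybe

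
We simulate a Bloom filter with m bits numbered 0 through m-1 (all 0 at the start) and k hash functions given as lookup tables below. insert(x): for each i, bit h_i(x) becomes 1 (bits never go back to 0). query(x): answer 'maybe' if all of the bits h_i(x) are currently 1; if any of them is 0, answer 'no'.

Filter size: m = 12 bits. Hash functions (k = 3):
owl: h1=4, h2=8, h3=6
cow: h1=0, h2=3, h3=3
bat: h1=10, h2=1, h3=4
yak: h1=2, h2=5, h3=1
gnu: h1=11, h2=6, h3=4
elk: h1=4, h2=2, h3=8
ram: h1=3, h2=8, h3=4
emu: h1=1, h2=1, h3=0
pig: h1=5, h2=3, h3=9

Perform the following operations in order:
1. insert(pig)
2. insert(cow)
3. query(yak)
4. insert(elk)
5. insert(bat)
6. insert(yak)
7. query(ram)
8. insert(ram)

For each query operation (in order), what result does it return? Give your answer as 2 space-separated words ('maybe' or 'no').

Start: bits=000000000000
Op 1: insert pig -> sets bits 3 5 9 -> bits=000101000100
Op 2: insert cow -> sets bits 0 3 -> bits=100101000100
Op 3: query yak -> checks bit1=0, bit2=0, bit5=1 (has a 0) -> no
Op 4: insert elk -> sets bits 2 4 8 -> bits=101111001100
Op 5: insert bat -> sets bits 1 4 10 -> bits=111111001110
Op 6: insert yak -> sets bits 1 2 5 -> bits=111111001110
Op 7: query ram -> checks bit3=1, bit4=1, bit8=1 (all 1) -> maybe
Op 8: insert ram -> sets bits 3 4 8 -> bits=111111001110
Query results in order: no maybe

Answer: no maybe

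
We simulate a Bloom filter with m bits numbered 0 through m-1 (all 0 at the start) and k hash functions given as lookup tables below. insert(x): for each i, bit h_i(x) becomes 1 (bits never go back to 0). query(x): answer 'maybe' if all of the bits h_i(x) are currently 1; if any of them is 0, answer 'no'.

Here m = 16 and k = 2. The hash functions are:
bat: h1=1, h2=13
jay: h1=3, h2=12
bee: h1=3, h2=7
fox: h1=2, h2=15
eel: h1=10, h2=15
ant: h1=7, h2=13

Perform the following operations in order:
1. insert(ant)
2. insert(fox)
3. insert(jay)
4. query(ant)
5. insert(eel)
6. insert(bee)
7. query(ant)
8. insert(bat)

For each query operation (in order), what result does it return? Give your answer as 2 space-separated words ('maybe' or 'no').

Answer: maybe maybe

Derivation:
Start: bits=0000000000000000
Op 1: insert ant -> sets bits 7 13 -> bits=0000000100000100
Op 2: insert fox -> sets bits 2 15 -> bits=0010000100000101
Op 3: insert jay -> sets bits 3 12 -> bits=0011000100001101
Op 4: query ant -> checks bit7=1, bit13=1 (all 1) -> maybe
Op 5: insert eel -> sets bits 10 15 -> bits=0011000100101101
Op 6: insert bee -> sets bits 3 7 -> bits=0011000100101101
Op 7: query ant -> checks bit7=1, bit13=1 (all 1) -> maybe
Op 8: insert bat -> sets bits 1 13 -> bits=0111000100101101
Query results in order: maybe maybe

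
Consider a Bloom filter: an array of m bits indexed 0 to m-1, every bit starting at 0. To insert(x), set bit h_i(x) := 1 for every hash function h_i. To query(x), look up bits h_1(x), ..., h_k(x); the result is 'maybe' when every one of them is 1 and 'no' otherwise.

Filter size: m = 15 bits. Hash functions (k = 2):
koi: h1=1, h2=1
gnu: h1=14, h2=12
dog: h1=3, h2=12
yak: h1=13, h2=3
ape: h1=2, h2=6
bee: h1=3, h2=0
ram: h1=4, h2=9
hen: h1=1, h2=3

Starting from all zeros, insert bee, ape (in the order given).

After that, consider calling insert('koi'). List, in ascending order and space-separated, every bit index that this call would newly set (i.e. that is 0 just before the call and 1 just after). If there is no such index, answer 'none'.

Start: bits=000000000000000
After insert 'bee': sets bits 0 3 -> bits=100100000000000
After insert 'ape': sets bits 2 6 -> bits=101100100000000
insert 'koi' would touch bits 1; currently bit1=0
Bits that are 0 among those (would change 0->1): 1

Answer: 1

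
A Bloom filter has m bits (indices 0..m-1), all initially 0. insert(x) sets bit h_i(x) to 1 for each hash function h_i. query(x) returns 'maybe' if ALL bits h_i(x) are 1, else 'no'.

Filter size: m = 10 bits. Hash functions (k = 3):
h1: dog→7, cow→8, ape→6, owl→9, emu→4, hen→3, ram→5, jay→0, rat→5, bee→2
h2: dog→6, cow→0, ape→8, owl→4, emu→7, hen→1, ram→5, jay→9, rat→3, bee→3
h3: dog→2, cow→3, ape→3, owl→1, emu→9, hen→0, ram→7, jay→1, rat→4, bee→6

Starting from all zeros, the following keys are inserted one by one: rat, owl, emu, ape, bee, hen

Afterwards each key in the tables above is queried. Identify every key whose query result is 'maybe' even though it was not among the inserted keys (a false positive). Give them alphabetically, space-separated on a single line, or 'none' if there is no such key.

Start: bits=0000000000
After insert 'rat': sets bits 3 4 5 -> bits=0001110000
After insert 'owl': sets bits 1 4 9 -> bits=0101110001
After insert 'emu': sets bits 4 7 9 -> bits=0101110101
After insert 'ape': sets bits 3 6 8 -> bits=0101111111
After insert 'bee': sets bits 2 3 6 -> bits=0111111111
After insert 'hen': sets bits 0 1 3 -> bits=1111111111
Not inserted: cow dog jay ram — query each against bits=1111111111:
query cow: checks bit0=1, bit3=1, bit8=1 (all 1) -> maybe => FALSE POSITIVE
query dog: checks bit2=1, bit6=1, bit7=1 (all 1) -> maybe => FALSE POSITIVE
query jay: checks bit0=1, bit1=1, bit9=1 (all 1) -> maybe => FALSE POSITIVE
query ram: checks bit5=1, bit7=1 (all 1) -> maybe => FALSE POSITIVE
False positives (alphabetical): cow dog jay ram

Answer: cow dog jay ram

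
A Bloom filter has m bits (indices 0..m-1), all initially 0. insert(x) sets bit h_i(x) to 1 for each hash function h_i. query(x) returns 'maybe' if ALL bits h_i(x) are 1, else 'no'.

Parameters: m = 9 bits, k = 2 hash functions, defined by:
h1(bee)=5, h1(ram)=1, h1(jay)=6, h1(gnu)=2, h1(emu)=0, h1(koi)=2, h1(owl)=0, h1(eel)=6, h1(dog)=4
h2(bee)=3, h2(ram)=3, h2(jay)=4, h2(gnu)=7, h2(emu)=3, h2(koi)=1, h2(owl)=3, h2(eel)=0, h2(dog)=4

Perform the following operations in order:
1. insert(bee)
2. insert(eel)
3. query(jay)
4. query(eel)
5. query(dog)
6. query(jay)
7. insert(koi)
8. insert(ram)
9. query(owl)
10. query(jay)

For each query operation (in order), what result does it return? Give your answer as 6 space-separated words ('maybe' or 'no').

Answer: no maybe no no maybe no

Derivation:
Start: bits=000000000
Op 1: insert bee -> sets bits 3 5 -> bits=000101000
Op 2: insert eel -> sets bits 0 6 -> bits=100101100
Op 3: query jay -> checks bit4=0, bit6=1 (has a 0) -> no
Op 4: query eel -> checks bit0=1, bit6=1 (all 1) -> maybe
Op 5: query dog -> checks bit4=0 (has a 0) -> no
Op 6: query jay -> checks bit4=0, bit6=1 (has a 0) -> no
Op 7: insert koi -> sets bits 1 2 -> bits=111101100
Op 8: insert ram -> sets bits 1 3 -> bits=111101100
Op 9: query owl -> checks bit0=1, bit3=1 (all 1) -> maybe
Op 10: query jay -> checks bit4=0, bit6=1 (has a 0) -> no
Query results in order: no maybe no no maybe no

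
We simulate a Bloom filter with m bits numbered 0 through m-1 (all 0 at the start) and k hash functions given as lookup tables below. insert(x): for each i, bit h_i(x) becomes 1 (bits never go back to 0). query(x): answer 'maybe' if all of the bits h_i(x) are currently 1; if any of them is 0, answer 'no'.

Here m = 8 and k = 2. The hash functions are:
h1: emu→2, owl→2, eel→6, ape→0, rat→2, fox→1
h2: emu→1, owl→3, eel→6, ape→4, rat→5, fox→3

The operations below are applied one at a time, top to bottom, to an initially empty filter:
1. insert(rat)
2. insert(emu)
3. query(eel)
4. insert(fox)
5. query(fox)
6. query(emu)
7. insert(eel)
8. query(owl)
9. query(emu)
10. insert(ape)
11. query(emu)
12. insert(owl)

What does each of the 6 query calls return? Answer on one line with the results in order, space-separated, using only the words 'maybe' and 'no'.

Start: bits=00000000
Op 1: insert rat -> sets bits 2 5 -> bits=00100100
Op 2: insert emu -> sets bits 1 2 -> bits=01100100
Op 3: query eel -> checks bit6=0 (has a 0) -> no
Op 4: insert fox -> sets bits 1 3 -> bits=01110100
Op 5: query fox -> checks bit1=1, bit3=1 (all 1) -> maybe
Op 6: query emu -> checks bit1=1, bit2=1 (all 1) -> maybe
Op 7: insert eel -> sets bits 6 -> bits=01110110
Op 8: query owl -> checks bit2=1, bit3=1 (all 1) -> maybe
Op 9: query emu -> checks bit1=1, bit2=1 (all 1) -> maybe
Op 10: insert ape -> sets bits 0 4 -> bits=11111110
Op 11: query emu -> checks bit1=1, bit2=1 (all 1) -> maybe
Op 12: insert owl -> sets bits 2 3 -> bits=11111110
Query results in order: no maybe maybe maybe maybe maybe

Answer: no maybe maybe maybe maybe maybe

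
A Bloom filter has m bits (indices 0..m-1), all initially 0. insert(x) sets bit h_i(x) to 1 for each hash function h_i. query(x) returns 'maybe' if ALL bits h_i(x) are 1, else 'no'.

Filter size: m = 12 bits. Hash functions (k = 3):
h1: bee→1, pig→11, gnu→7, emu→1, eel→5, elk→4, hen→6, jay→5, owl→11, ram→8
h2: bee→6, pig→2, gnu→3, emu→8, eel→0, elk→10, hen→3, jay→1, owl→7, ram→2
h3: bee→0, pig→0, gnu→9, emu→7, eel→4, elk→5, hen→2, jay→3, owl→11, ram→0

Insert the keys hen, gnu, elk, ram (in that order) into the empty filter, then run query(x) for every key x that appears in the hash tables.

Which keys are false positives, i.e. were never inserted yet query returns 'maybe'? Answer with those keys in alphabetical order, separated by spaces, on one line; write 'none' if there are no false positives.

Answer: eel

Derivation:
Start: bits=000000000000
After insert 'hen': sets bits 2 3 6 -> bits=001100100000
After insert 'gnu': sets bits 3 7 9 -> bits=001100110100
After insert 'elk': sets bits 4 5 10 -> bits=001111110110
After insert 'ram': sets bits 0 2 8 -> bits=101111111110
Not inserted: bee eel emu jay owl pig — query each against bits=101111111110:
query bee: checks bit0=1, bit1=0, bit6=1 (has a 0) -> no => not a false positive
query eel: checks bit0=1, bit4=1, bit5=1 (all 1) -> maybe => FALSE POSITIVE
query emu: checks bit1=0, bit7=1, bit8=1 (has a 0) -> no => not a false positive
query jay: checks bit1=0, bit3=1, bit5=1 (has a 0) -> no => not a false positive
query owl: checks bit7=1, bit11=0 (has a 0) -> no => not a false positive
query pig: checks bit0=1, bit2=1, bit11=0 (has a 0) -> no => not a false positive
False positives (alphabetical): eel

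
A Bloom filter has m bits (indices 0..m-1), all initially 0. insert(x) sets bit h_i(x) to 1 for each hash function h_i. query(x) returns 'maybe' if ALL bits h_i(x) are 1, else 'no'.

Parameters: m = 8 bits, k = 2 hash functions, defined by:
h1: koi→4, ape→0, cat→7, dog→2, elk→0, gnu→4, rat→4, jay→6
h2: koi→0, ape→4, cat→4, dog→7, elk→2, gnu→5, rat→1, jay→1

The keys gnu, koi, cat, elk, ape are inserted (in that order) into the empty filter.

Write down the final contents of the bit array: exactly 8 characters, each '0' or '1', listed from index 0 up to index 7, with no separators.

Start: bits=00000000
After insert 'gnu': sets bits 4 5 -> bits=00001100
After insert 'koi': sets bits 0 4 -> bits=10001100
After insert 'cat': sets bits 4 7 -> bits=10001101
After insert 'elk': sets bits 0 2 -> bits=10101101
After insert 'ape': sets bits 0 4 -> bits=10101101

Answer: 10101101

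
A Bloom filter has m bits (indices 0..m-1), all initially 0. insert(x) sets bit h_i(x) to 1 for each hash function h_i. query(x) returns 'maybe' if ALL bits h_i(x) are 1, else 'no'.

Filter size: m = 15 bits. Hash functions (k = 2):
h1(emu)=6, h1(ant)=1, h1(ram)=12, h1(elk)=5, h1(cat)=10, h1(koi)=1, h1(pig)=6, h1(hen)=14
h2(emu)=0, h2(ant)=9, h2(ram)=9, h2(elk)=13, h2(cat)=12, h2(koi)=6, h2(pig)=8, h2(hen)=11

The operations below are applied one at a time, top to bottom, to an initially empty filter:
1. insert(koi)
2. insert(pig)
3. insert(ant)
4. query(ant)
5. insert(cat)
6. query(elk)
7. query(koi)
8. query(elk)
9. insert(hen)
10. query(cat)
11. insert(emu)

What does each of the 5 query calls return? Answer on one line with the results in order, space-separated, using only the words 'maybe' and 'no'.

Start: bits=000000000000000
Op 1: insert koi -> sets bits 1 6 -> bits=010000100000000
Op 2: insert pig -> sets bits 6 8 -> bits=010000101000000
Op 3: insert ant -> sets bits 1 9 -> bits=010000101100000
Op 4: query ant -> checks bit1=1, bit9=1 (all 1) -> maybe
Op 5: insert cat -> sets bits 10 12 -> bits=010000101110100
Op 6: query elk -> checks bit5=0, bit13=0 (has a 0) -> no
Op 7: query koi -> checks bit1=1, bit6=1 (all 1) -> maybe
Op 8: query elk -> checks bit5=0, bit13=0 (has a 0) -> no
Op 9: insert hen -> sets bits 11 14 -> bits=010000101111101
Op 10: query cat -> checks bit10=1, bit12=1 (all 1) -> maybe
Op 11: insert emu -> sets bits 0 6 -> bits=110000101111101
Query results in order: maybe no maybe no maybe

Answer: maybe no maybe no maybe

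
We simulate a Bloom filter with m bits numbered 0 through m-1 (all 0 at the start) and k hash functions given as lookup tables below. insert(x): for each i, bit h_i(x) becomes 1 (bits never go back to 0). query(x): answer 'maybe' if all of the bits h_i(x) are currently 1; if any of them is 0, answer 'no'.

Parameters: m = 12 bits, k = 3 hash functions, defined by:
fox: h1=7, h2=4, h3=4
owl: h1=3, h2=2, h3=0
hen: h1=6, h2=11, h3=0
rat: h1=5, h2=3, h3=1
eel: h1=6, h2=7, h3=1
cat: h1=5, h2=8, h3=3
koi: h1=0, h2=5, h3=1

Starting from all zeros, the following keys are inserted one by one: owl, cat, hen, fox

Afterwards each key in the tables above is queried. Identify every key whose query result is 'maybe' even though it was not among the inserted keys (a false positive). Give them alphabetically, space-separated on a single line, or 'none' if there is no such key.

Start: bits=000000000000
After insert 'owl': sets bits 0 2 3 -> bits=101100000000
After insert 'cat': sets bits 3 5 8 -> bits=101101001000
After insert 'hen': sets bits 0 6 11 -> bits=101101101001
After insert 'fox': sets bits 4 7 -> bits=101111111001
Not inserted: eel koi rat — query each against bits=101111111001:
query eel: checks bit1=0, bit6=1, bit7=1 (has a 0) -> no => not a false positive
query koi: checks bit0=1, bit1=0, bit5=1 (has a 0) -> no => not a false positive
query rat: checks bit1=0, bit3=1, bit5=1 (has a 0) -> no => not a false positive
False positives (alphabetical): none

Answer: none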